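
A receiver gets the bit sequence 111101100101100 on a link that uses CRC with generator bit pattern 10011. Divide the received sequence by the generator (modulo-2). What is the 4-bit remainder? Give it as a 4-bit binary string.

0000

Modulo-2 division of 111101100101100 by 10011:
  pos 0: 11110 XOR 10011 = 01101
  pos 1: 11011 XOR 10011 = 01000
  pos 2: 10001 XOR 10011 = 00010
  pos 5: 10001 XOR 10011 = 00010
  pos 8: 10011 XOR 10011 = 00000
Remainder = 0000 (zero — the frame passes the CRC check).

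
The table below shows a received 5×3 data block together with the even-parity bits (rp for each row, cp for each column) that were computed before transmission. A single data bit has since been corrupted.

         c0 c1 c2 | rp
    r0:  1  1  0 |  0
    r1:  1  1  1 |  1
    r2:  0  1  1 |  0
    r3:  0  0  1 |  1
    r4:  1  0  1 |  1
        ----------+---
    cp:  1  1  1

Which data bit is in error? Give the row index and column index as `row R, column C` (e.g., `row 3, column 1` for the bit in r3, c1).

row 4, column 2

Recompute each row's even parity and compare to rp:
  r0: data parity 0, sent rp 0 → ok
  r1: data parity 1, sent rp 1 → ok
  r2: data parity 0, sent rp 0 → ok
  r3: data parity 1, sent rp 1 → ok
  r4: data parity 0, sent rp 1 → mismatch
Recompute each column's even parity and compare to cp:
  c0: data parity 1, sent cp 1 → ok
  c1: data parity 1, sent cp 1 → ok
  c2: data parity 0, sent cp 1 → mismatch
Exactly one row (r4) and one column (c2) fail → the flipped bit is at their intersection.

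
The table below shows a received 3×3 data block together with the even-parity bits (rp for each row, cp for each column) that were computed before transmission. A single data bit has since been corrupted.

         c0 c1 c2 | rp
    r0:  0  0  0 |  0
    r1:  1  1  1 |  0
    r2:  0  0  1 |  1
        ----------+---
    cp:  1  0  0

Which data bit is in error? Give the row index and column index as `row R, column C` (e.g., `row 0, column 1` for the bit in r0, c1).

row 1, column 1

Recompute each row's even parity and compare to rp:
  r0: data parity 0, sent rp 0 → ok
  r1: data parity 1, sent rp 0 → mismatch
  r2: data parity 1, sent rp 1 → ok
Recompute each column's even parity and compare to cp:
  c0: data parity 1, sent cp 1 → ok
  c1: data parity 1, sent cp 0 → mismatch
  c2: data parity 0, sent cp 0 → ok
Exactly one row (r1) and one column (c1) fail → the flipped bit is at their intersection.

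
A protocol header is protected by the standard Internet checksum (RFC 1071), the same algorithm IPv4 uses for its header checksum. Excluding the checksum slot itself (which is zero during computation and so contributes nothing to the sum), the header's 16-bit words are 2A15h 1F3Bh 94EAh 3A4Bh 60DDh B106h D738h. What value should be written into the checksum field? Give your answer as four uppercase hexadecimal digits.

FE5C

One's-complement addition (fold any carry out of bit 15 back into bit 0):
  0x2A15 + 0x1F3B = 0x04950
  0x4950 + 0x94EA = 0x0DE3A
  0xDE3A + 0x3A4B = 0x11885 → wrap carry → 0x1886
  0x1886 + 0x60DD = 0x07963
  0x7963 + 0xB106 = 0x12A69 → wrap carry → 0x2A6A
  0x2A6A + 0xD738 = 0x101A2 → wrap carry → 0x01A3
One's-complement sum = 0x01A3.
Checksum = ~0x01A3 & 0xFFFF = 0xFE5C.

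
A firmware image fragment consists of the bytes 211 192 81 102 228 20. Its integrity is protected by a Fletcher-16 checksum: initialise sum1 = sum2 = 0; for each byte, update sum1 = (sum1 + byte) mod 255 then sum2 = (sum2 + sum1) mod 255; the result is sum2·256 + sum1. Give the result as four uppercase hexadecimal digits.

1145

Running sums (mod 255):
  after byte 0 (211): sum1=211, sum2=211
  after byte 1 (192): sum1=148, sum2=104
  after byte 2 (81): sum1=229, sum2=78
  after byte 3 (102): sum1=76, sum2=154
  after byte 4 (228): sum1=49, sum2=203
  after byte 5 (20): sum1=69, sum2=17
Checksum = sum2·256 + sum1 = 17·256 + 69 = 4421 = 0x1145.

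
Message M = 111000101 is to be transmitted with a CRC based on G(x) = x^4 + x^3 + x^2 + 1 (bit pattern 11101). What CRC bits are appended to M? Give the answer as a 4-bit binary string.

0001

Append 4 zeros: 1110001010000. Divide by 11101 (XOR where the leading bit is 1):
  pos 0: 11100 XOR 11101 = 00001
  pos 4: 10101 XOR 11101 = 01000
  pos 5: 10000 XOR 11101 = 01101
  pos 6: 11010 XOR 11101 = 00111
  pos 8: 11100 XOR 11101 = 00001
Remainder (last 4 bits) = 0001. This is the CRC / FCS.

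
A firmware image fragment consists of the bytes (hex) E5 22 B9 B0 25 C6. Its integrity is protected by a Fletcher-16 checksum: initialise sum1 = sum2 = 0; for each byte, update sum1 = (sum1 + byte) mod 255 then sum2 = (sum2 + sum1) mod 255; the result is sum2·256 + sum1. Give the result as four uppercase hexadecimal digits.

Running sums (mod 255):
  after byte 0 (E5): sum1=229, sum2=229
  after byte 1 (22): sum1=8, sum2=237
  after byte 2 (B9): sum1=193, sum2=175
  after byte 3 (B0): sum1=114, sum2=34
  after byte 4 (25): sum1=151, sum2=185
  after byte 5 (C6): sum1=94, sum2=24
Checksum = sum2·256 + sum1 = 24·256 + 94 = 6238 = 0x185E.

185E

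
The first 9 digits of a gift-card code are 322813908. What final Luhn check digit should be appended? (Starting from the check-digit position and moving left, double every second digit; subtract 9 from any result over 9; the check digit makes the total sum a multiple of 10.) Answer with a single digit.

Partial digits right→left: 8 0 9 3 1 8 2 2 3
Double every second digit counting from the check-digit position (so the 1st, 3rd, 5th, ... of the partial from the right).
  doubled (with −9 where >9): 7 9 2 4 6 → sum 28
  kept as-is: 0 3 8 2 → sum 13
Total = 28 + 13 = 41.
Check digit = (10 − (41 mod 10)) mod 10 = 9.

9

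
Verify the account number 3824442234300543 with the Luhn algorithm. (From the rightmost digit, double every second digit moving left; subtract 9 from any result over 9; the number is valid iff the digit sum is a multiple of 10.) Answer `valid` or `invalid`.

From the right, keep odd positions and double even positions (subtract 9 from any doubled value over 9):
  doubled (positions 2,4,...): 8 0 6 6 4 8 4 6 → sum 42
  kept (positions 1,3,...): 3 5 0 4 2 4 4 8 → sum 30
Total = 72.
72 mod 10 = 2, so the number is invalid.

invalid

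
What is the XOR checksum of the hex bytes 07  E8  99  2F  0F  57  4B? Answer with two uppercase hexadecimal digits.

4A

XOR the bytes together:
  start with 0x07
  0x07 ⊕ 0xE8 = 0xEF
  0xEF ⊕ 0x99 = 0x76
  0x76 ⊕ 0x2F = 0x59
  0x59 ⊕ 0x0F = 0x56
  0x56 ⊕ 0x57 = 0x01
  0x01 ⊕ 0x4B = 0x4A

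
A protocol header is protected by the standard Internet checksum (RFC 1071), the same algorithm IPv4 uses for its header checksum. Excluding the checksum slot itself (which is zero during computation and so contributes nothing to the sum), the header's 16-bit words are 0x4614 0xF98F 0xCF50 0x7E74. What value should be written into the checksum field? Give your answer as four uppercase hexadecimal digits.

One's-complement addition (fold any carry out of bit 15 back into bit 0):
  0x4614 + 0xF98F = 0x13FA3 → wrap carry → 0x3FA4
  0x3FA4 + 0xCF50 = 0x10EF4 → wrap carry → 0x0EF5
  0x0EF5 + 0x7E74 = 0x08D69
One's-complement sum = 0x8D69.
Checksum = ~0x8D69 & 0xFFFF = 0x7296.

7296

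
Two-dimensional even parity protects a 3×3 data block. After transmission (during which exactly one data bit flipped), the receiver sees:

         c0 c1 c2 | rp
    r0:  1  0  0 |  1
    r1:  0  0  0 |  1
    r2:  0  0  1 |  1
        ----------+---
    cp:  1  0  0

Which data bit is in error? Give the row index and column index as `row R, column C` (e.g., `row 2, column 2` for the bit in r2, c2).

Recompute each row's even parity and compare to rp:
  r0: data parity 1, sent rp 1 → ok
  r1: data parity 0, sent rp 1 → mismatch
  r2: data parity 1, sent rp 1 → ok
Recompute each column's even parity and compare to cp:
  c0: data parity 1, sent cp 1 → ok
  c1: data parity 0, sent cp 0 → ok
  c2: data parity 1, sent cp 0 → mismatch
Exactly one row (r1) and one column (c2) fail → the flipped bit is at their intersection.

row 1, column 2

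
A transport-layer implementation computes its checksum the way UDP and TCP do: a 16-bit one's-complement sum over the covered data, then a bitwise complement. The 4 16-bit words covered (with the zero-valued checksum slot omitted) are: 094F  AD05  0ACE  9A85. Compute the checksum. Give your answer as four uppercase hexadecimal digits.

One's-complement addition (fold any carry out of bit 15 back into bit 0):
  0x094F + 0xAD05 = 0x0B654
  0xB654 + 0x0ACE = 0x0C122
  0xC122 + 0x9A85 = 0x15BA7 → wrap carry → 0x5BA8
One's-complement sum = 0x5BA8.
Checksum = ~0x5BA8 & 0xFFFF = 0xA457.

A457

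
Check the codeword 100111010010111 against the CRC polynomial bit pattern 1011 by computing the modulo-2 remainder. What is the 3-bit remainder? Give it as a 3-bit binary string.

000

Modulo-2 division of 100111010010111 by 1011:
  pos 0: 1001 XOR 1011 = 0010
  pos 2: 1011 XOR 1011 = 0000
  pos 7: 1001 XOR 1011 = 0010
  pos 9: 1001 XOR 1011 = 0010
  pos 11: 1011 XOR 1011 = 0000
Remainder = 000 (zero — the frame passes the CRC check).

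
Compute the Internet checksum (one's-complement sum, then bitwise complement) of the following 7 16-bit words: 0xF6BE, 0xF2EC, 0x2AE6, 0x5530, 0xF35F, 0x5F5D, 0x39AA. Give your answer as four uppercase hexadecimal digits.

One's-complement addition (fold any carry out of bit 15 back into bit 0):
  0xF6BE + 0xF2EC = 0x1E9AA → wrap carry → 0xE9AB
  0xE9AB + 0x2AE6 = 0x11491 → wrap carry → 0x1492
  0x1492 + 0x5530 = 0x069C2
  0x69C2 + 0xF35F = 0x15D21 → wrap carry → 0x5D22
  0x5D22 + 0x5F5D = 0x0BC7F
  0xBC7F + 0x39AA = 0x0F629
One's-complement sum = 0xF629.
Checksum = ~0xF629 & 0xFFFF = 0x09D6.

09D6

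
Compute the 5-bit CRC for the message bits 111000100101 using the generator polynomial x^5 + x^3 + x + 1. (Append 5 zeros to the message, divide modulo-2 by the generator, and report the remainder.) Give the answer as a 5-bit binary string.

Append 5 zeros: 11100010010100000. Divide by 101011 (XOR where the leading bit is 1):
  pos 0: 111000 XOR 101011 = 010011
  pos 1: 100111 XOR 101011 = 001100
  pos 3: 110000 XOR 101011 = 011011
  pos 4: 110111 XOR 101011 = 011100
  pos 5: 111000 XOR 101011 = 010011
  pos 6: 100111 XOR 101011 = 001100
  pos 8: 110000 XOR 101011 = 011011
  pos 9: 110110 XOR 101011 = 011101
  pos 10: 111010 XOR 101011 = 010001
  pos 11: 100010 XOR 101011 = 001001
Remainder (last 5 bits) = 01001. This is the CRC / FCS.

01001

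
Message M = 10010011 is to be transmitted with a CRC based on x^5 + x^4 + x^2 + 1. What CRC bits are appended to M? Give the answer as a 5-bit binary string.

Append 5 zeros: 1001001100000. Divide by 110101 (XOR where the leading bit is 1):
  pos 0: 100100 XOR 110101 = 010001
  pos 1: 100011 XOR 110101 = 010110
  pos 2: 101101 XOR 110101 = 011000
  pos 3: 110000 XOR 110101 = 000101
  pos 6: 101000 XOR 110101 = 011101
  pos 7: 111010 XOR 110101 = 001111
Remainder (last 5 bits) = 01111. This is the CRC / FCS.

01111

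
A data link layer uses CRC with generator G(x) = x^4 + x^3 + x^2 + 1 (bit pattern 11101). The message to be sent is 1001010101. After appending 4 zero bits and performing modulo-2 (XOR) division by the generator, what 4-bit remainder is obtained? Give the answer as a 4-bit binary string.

Append 4 zeros: 10010101010000. Divide by 11101 (XOR where the leading bit is 1):
  pos 0: 10010 XOR 11101 = 01111
  pos 1: 11111 XOR 11101 = 00010
  pos 4: 10010 XOR 11101 = 01111
  pos 5: 11111 XOR 11101 = 00010
  pos 8: 10000 XOR 11101 = 01101
  pos 9: 11010 XOR 11101 = 00111
Remainder (last 4 bits) = 0111. This is the CRC / FCS.

0111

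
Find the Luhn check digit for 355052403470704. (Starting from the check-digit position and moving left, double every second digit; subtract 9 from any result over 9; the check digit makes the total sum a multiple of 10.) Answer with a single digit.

Partial digits right→left: 4 0 7 0 7 4 3 0 4 2 5 0 5 5 3
Double every second digit counting from the check-digit position (so the 1st, 3rd, 5th, ... of the partial from the right).
  doubled (with −9 where >9): 8 5 5 6 8 1 1 6 → sum 40
  kept as-is: 0 0 4 0 2 0 5 → sum 11
Total = 40 + 11 = 51.
Check digit = (10 − (51 mod 10)) mod 10 = 9.

9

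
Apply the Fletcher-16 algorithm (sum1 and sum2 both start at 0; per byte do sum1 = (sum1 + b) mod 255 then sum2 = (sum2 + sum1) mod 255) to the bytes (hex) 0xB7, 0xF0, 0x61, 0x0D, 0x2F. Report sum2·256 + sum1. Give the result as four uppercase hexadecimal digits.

Running sums (mod 255):
  after byte 0 (0xB7): sum1=183, sum2=183
  after byte 1 (0xF0): sum1=168, sum2=96
  after byte 2 (0x61): sum1=10, sum2=106
  after byte 3 (0x0D): sum1=23, sum2=129
  after byte 4 (0x2F): sum1=70, sum2=199
Checksum = sum2·256 + sum1 = 199·256 + 70 = 51014 = 0xC746.

C746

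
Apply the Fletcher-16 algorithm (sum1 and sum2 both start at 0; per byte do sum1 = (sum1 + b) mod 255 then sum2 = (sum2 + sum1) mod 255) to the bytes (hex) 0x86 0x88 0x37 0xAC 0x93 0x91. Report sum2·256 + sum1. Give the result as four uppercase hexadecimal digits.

6D18

Running sums (mod 255):
  after byte 0 (0x86): sum1=134, sum2=134
  after byte 1 (0x88): sum1=15, sum2=149
  after byte 2 (0x37): sum1=70, sum2=219
  after byte 3 (0xAC): sum1=242, sum2=206
  after byte 4 (0x93): sum1=134, sum2=85
  after byte 5 (0x91): sum1=24, sum2=109
Checksum = sum2·256 + sum1 = 109·256 + 24 = 27928 = 0x6D18.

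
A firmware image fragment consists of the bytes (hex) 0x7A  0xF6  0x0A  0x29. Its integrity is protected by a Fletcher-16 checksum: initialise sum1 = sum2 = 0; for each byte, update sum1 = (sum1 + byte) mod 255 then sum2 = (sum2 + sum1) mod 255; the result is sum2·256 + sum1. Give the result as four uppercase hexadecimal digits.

0CA4

Running sums (mod 255):
  after byte 0 (0x7A): sum1=122, sum2=122
  after byte 1 (0xF6): sum1=113, sum2=235
  after byte 2 (0x0A): sum1=123, sum2=103
  after byte 3 (0x29): sum1=164, sum2=12
Checksum = sum2·256 + sum1 = 12·256 + 164 = 3236 = 0x0CA4.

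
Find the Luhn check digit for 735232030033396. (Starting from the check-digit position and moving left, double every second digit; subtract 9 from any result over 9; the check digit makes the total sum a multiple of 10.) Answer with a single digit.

Partial digits right→left: 6 9 3 3 3 0 0 3 0 2 3 2 5 3 7
Double every second digit counting from the check-digit position (so the 1st, 3rd, 5th, ... of the partial from the right).
  doubled (with −9 where >9): 3 6 6 0 0 6 1 5 → sum 27
  kept as-is: 9 3 0 3 2 2 3 → sum 22
Total = 27 + 22 = 49.
Check digit = (10 − (49 mod 10)) mod 10 = 1.

1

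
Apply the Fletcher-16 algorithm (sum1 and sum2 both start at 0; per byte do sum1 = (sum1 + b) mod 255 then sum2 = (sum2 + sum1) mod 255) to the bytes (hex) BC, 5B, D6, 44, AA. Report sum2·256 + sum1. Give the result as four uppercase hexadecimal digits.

Running sums (mod 255):
  after byte 0 (BC): sum1=188, sum2=188
  after byte 1 (5B): sum1=24, sum2=212
  after byte 2 (D6): sum1=238, sum2=195
  after byte 3 (44): sum1=51, sum2=246
  after byte 4 (AA): sum1=221, sum2=212
Checksum = sum2·256 + sum1 = 212·256 + 221 = 54493 = 0xD4DD.

D4DD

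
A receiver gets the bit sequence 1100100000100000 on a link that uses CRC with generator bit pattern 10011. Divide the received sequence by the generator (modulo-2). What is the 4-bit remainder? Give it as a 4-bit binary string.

Modulo-2 division of 1100100000100000 by 10011:
  pos 0: 11001 XOR 10011 = 01010
  pos 1: 10100 XOR 10011 = 00111
  pos 3: 11100 XOR 10011 = 01111
  pos 4: 11110 XOR 10011 = 01101
  pos 5: 11010 XOR 10011 = 01001
  pos 6: 10011 XOR 10011 = 00000
Remainder = 0000 (zero — the frame passes the CRC check).

0000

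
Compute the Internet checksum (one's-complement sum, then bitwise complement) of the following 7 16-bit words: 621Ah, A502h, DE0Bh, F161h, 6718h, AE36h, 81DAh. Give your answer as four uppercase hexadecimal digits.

One's-complement addition (fold any carry out of bit 15 back into bit 0):
  0x621A + 0xA502 = 0x1071C → wrap carry → 0x071D
  0x071D + 0xDE0B = 0x0E528
  0xE528 + 0xF161 = 0x1D689 → wrap carry → 0xD68A
  0xD68A + 0x6718 = 0x13DA2 → wrap carry → 0x3DA3
  0x3DA3 + 0xAE36 = 0x0EBD9
  0xEBD9 + 0x81DA = 0x16DB3 → wrap carry → 0x6DB4
One's-complement sum = 0x6DB4.
Checksum = ~0x6DB4 & 0xFFFF = 0x924B.

924B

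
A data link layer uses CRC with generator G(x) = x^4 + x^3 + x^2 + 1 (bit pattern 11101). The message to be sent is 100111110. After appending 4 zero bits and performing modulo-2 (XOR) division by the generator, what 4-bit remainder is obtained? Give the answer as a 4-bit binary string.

Append 4 zeros: 1001111100000. Divide by 11101 (XOR where the leading bit is 1):
  pos 0: 10011 XOR 11101 = 01110
  pos 1: 11101 XOR 11101 = 00000
  pos 6: 11000 XOR 11101 = 00101
  pos 8: 10100 XOR 11101 = 01001
Remainder (last 4 bits) = 1001. This is the CRC / FCS.

1001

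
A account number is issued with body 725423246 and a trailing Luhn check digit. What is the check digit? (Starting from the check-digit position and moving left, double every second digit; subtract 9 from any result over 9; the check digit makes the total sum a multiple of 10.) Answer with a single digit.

0

Partial digits right→left: 6 4 2 3 2 4 5 2 7
Double every second digit counting from the check-digit position (so the 1st, 3rd, 5th, ... of the partial from the right).
  doubled (with −9 where >9): 3 4 4 1 5 → sum 17
  kept as-is: 4 3 4 2 → sum 13
Total = 17 + 13 = 30.
Check digit = (10 − (30 mod 10)) mod 10 = 0.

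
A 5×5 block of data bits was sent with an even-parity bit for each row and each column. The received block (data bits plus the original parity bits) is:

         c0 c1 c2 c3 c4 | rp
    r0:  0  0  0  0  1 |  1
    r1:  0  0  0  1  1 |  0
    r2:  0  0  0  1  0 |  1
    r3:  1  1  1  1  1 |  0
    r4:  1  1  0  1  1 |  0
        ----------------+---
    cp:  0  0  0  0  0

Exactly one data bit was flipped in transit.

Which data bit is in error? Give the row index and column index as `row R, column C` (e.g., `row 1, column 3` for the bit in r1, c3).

Recompute each row's even parity and compare to rp:
  r0: data parity 1, sent rp 1 → ok
  r1: data parity 0, sent rp 0 → ok
  r2: data parity 1, sent rp 1 → ok
  r3: data parity 1, sent rp 0 → mismatch
  r4: data parity 0, sent rp 0 → ok
Recompute each column's even parity and compare to cp:
  c0: data parity 0, sent cp 0 → ok
  c1: data parity 0, sent cp 0 → ok
  c2: data parity 1, sent cp 0 → mismatch
  c3: data parity 0, sent cp 0 → ok
  c4: data parity 0, sent cp 0 → ok
Exactly one row (r3) and one column (c2) fail → the flipped bit is at their intersection.

row 3, column 2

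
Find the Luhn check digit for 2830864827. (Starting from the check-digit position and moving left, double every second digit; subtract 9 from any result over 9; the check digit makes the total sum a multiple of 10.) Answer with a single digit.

9

Partial digits right→left: 7 2 8 4 6 8 0 3 8 2
Double every second digit counting from the check-digit position (so the 1st, 3rd, 5th, ... of the partial from the right).
  doubled (with −9 where >9): 5 7 3 0 7 → sum 22
  kept as-is: 2 4 8 3 2 → sum 19
Total = 22 + 19 = 41.
Check digit = (10 − (41 mod 10)) mod 10 = 9.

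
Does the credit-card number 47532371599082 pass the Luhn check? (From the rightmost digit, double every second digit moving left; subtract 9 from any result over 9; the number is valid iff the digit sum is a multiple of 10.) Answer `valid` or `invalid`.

From the right, keep odd positions and double even positions (subtract 9 from any doubled value over 9):
  doubled (positions 2,4,...): 7 9 1 5 4 1 8 → sum 35
  kept (positions 1,3,...): 2 0 9 1 3 3 7 → sum 25
Total = 60.
60 mod 10 = 0, so the number is valid.

valid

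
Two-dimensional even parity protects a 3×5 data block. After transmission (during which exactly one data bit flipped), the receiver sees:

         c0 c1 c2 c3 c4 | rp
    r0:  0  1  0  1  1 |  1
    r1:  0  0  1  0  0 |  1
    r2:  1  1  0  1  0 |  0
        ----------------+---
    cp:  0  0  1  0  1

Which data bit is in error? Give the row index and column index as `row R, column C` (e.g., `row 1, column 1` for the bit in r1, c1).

Recompute each row's even parity and compare to rp:
  r0: data parity 1, sent rp 1 → ok
  r1: data parity 1, sent rp 1 → ok
  r2: data parity 1, sent rp 0 → mismatch
Recompute each column's even parity and compare to cp:
  c0: data parity 1, sent cp 0 → mismatch
  c1: data parity 0, sent cp 0 → ok
  c2: data parity 1, sent cp 1 → ok
  c3: data parity 0, sent cp 0 → ok
  c4: data parity 1, sent cp 1 → ok
Exactly one row (r2) and one column (c0) fail → the flipped bit is at their intersection.

row 2, column 0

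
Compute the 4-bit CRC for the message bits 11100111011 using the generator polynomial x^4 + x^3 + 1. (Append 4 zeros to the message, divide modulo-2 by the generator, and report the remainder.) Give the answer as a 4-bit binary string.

Append 4 zeros: 111001110110000. Divide by 11001 (XOR where the leading bit is 1):
  pos 0: 11100 XOR 11001 = 00101
  pos 2: 10111 XOR 11001 = 01110
  pos 3: 11101 XOR 11001 = 00100
  pos 5: 10001 XOR 11001 = 01000
  pos 6: 10001 XOR 11001 = 01000
  pos 7: 10000 XOR 11001 = 01001
  pos 8: 10010 XOR 11001 = 01011
  pos 9: 10110 XOR 11001 = 01111
  pos 10: 11110 XOR 11001 = 00111
Remainder (last 4 bits) = 0111. This is the CRC / FCS.

0111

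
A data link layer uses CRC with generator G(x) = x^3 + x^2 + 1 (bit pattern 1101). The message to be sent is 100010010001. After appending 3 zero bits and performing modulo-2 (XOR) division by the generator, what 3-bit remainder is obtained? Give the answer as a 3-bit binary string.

Append 3 zeros: 100010010001000. Divide by 1101 (XOR where the leading bit is 1):
  pos 0: 1000 XOR 1101 = 0101
  pos 1: 1011 XOR 1101 = 0110
  pos 2: 1100 XOR 1101 = 0001
  pos 5: 1010 XOR 1101 = 0111
  pos 6: 1110 XOR 1101 = 0011
  pos 8: 1101 XOR 1101 = 0000
Remainder (last 3 bits) = 000. This is the CRC / FCS.

000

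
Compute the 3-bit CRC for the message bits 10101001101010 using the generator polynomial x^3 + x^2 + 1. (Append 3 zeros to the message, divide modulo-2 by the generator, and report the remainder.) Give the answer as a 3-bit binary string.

Append 3 zeros: 10101001101010000. Divide by 1101 (XOR where the leading bit is 1):
  pos 0: 1010 XOR 1101 = 0111
  pos 1: 1111 XOR 1101 = 0010
  pos 3: 1000 XOR 1101 = 0101
  pos 4: 1011 XOR 1101 = 0110
  pos 5: 1101 XOR 1101 = 0000
  pos 10: 1010 XOR 1101 = 0111
  pos 11: 1110 XOR 1101 = 0011
  pos 13: 1100 XOR 1101 = 0001
Remainder (last 3 bits) = 001. This is the CRC / FCS.

001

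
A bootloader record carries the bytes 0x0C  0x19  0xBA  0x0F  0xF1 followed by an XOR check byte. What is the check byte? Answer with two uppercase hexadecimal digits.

XOR the bytes together:
  start with 0x0C
  0x0C ⊕ 0x19 = 0x15
  0x15 ⊕ 0xBA = 0xAF
  0xAF ⊕ 0x0F = 0xA0
  0xA0 ⊕ 0xF1 = 0x51

51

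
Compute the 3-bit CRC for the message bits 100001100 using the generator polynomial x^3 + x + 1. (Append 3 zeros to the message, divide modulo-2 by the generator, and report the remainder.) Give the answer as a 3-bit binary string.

Append 3 zeros: 100001100000. Divide by 1011 (XOR where the leading bit is 1):
  pos 0: 1000 XOR 1011 = 0011
  pos 2: 1101 XOR 1011 = 0110
  pos 3: 1101 XOR 1011 = 0110
  pos 4: 1100 XOR 1011 = 0111
  pos 5: 1110 XOR 1011 = 0101
  pos 6: 1010 XOR 1011 = 0001
Remainder (last 3 bits) = 100. This is the CRC / FCS.

100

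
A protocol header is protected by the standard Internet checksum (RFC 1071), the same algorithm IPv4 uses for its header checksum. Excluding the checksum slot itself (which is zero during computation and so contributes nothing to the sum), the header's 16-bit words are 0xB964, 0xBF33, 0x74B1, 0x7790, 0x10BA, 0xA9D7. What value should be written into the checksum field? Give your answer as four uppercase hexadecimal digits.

E093

One's-complement addition (fold any carry out of bit 15 back into bit 0):
  0xB964 + 0xBF33 = 0x17897 → wrap carry → 0x7898
  0x7898 + 0x74B1 = 0x0ED49
  0xED49 + 0x7790 = 0x164D9 → wrap carry → 0x64DA
  0x64DA + 0x10BA = 0x07594
  0x7594 + 0xA9D7 = 0x11F6B → wrap carry → 0x1F6C
One's-complement sum = 0x1F6C.
Checksum = ~0x1F6C & 0xFFFF = 0xE093.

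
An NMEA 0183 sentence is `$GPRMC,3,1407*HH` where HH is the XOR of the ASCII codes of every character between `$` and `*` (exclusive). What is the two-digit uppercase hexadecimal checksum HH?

7A

XOR the ASCII codes of the payload characters:
  'G' = 0x47 → acc = 0x47
  'P' = 0x50 → acc = 0x17
  'R' = 0x52 → acc = 0x45
  'M' = 0x4D → acc = 0x08
  'C' = 0x43 → acc = 0x4B
  ',' = 0x2C → acc = 0x67
  '3' = 0x33 → acc = 0x54
  ',' = 0x2C → acc = 0x78
  '1' = 0x31 → acc = 0x49
  '4' = 0x34 → acc = 0x7D
  '0' = 0x30 → acc = 0x4D
  '7' = 0x37 → acc = 0x7A
Checksum = 0x7A.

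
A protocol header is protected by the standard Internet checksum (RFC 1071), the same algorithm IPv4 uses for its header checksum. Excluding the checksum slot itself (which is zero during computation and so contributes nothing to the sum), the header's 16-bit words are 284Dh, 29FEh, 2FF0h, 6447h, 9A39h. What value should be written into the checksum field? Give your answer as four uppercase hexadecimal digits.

One's-complement addition (fold any carry out of bit 15 back into bit 0):
  0x284D + 0x29FE = 0x0524B
  0x524B + 0x2FF0 = 0x0823B
  0x823B + 0x6447 = 0x0E682
  0xE682 + 0x9A39 = 0x180BB → wrap carry → 0x80BC
One's-complement sum = 0x80BC.
Checksum = ~0x80BC & 0xFFFF = 0x7F43.

7F43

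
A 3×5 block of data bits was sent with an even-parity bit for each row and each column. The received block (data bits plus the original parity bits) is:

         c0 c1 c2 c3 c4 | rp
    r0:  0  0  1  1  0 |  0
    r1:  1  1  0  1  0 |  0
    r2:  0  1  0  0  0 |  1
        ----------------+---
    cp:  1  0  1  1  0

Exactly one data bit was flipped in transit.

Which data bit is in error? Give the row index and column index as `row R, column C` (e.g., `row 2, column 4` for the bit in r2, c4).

Recompute each row's even parity and compare to rp:
  r0: data parity 0, sent rp 0 → ok
  r1: data parity 1, sent rp 0 → mismatch
  r2: data parity 1, sent rp 1 → ok
Recompute each column's even parity and compare to cp:
  c0: data parity 1, sent cp 1 → ok
  c1: data parity 0, sent cp 0 → ok
  c2: data parity 1, sent cp 1 → ok
  c3: data parity 0, sent cp 1 → mismatch
  c4: data parity 0, sent cp 0 → ok
Exactly one row (r1) and one column (c3) fail → the flipped bit is at their intersection.

row 1, column 3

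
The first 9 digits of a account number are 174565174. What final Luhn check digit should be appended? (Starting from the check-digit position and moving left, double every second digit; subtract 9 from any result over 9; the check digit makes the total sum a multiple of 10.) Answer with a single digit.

Partial digits right→left: 4 7 1 5 6 5 4 7 1
Double every second digit counting from the check-digit position (so the 1st, 3rd, 5th, ... of the partial from the right).
  doubled (with −9 where >9): 8 2 3 8 2 → sum 23
  kept as-is: 7 5 5 7 → sum 24
Total = 23 + 24 = 47.
Check digit = (10 − (47 mod 10)) mod 10 = 3.

3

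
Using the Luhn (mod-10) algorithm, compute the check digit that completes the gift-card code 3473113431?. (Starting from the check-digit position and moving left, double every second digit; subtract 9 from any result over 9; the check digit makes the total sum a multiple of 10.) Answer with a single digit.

7

Partial digits right→left: 1 3 4 3 1 1 3 7 4 3
Double every second digit counting from the check-digit position (so the 1st, 3rd, 5th, ... of the partial from the right).
  doubled (with −9 where >9): 2 8 2 6 8 → sum 26
  kept as-is: 3 3 1 7 3 → sum 17
Total = 26 + 17 = 43.
Check digit = (10 − (43 mod 10)) mod 10 = 7.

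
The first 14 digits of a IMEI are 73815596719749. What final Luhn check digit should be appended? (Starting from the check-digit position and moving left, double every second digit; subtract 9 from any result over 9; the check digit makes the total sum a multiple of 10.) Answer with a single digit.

3

Partial digits right→left: 9 4 7 9 1 7 6 9 5 5 1 8 3 7
Double every second digit counting from the check-digit position (so the 1st, 3rd, 5th, ... of the partial from the right).
  doubled (with −9 where >9): 9 5 2 3 1 2 6 → sum 28
  kept as-is: 4 9 7 9 5 8 7 → sum 49
Total = 28 + 49 = 77.
Check digit = (10 − (77 mod 10)) mod 10 = 3.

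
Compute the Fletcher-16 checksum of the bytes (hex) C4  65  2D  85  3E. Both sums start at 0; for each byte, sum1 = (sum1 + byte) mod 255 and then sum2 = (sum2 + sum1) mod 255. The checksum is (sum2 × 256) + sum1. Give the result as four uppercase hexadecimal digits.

3E1B

Running sums (mod 255):
  after byte 0 (C4): sum1=196, sum2=196
  after byte 1 (65): sum1=42, sum2=238
  after byte 2 (2D): sum1=87, sum2=70
  after byte 3 (85): sum1=220, sum2=35
  after byte 4 (3E): sum1=27, sum2=62
Checksum = sum2·256 + sum1 = 62·256 + 27 = 15899 = 0x3E1B.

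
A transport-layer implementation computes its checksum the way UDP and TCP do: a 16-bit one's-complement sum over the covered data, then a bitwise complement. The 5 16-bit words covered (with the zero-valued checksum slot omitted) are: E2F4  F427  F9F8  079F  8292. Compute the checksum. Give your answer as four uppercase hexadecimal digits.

A4B8

One's-complement addition (fold any carry out of bit 15 back into bit 0):
  0xE2F4 + 0xF427 = 0x1D71B → wrap carry → 0xD71C
  0xD71C + 0xF9F8 = 0x1D114 → wrap carry → 0xD115
  0xD115 + 0x079F = 0x0D8B4
  0xD8B4 + 0x8292 = 0x15B46 → wrap carry → 0x5B47
One's-complement sum = 0x5B47.
Checksum = ~0x5B47 & 0xFFFF = 0xA4B8.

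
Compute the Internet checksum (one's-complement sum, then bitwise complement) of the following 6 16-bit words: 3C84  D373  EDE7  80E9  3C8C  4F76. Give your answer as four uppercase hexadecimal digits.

F533

One's-complement addition (fold any carry out of bit 15 back into bit 0):
  0x3C84 + 0xD373 = 0x10FF7 → wrap carry → 0x0FF8
  0x0FF8 + 0xEDE7 = 0x0FDDF
  0xFDDF + 0x80E9 = 0x17EC8 → wrap carry → 0x7EC9
  0x7EC9 + 0x3C8C = 0x0BB55
  0xBB55 + 0x4F76 = 0x10ACB → wrap carry → 0x0ACC
One's-complement sum = 0x0ACC.
Checksum = ~0x0ACC & 0xFFFF = 0xF533.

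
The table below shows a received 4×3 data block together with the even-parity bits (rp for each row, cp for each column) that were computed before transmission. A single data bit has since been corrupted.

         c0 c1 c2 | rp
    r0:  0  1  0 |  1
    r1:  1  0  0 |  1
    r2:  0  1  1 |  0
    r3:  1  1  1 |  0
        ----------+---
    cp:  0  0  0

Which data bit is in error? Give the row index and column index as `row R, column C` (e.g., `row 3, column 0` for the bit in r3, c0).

row 3, column 1

Recompute each row's even parity and compare to rp:
  r0: data parity 1, sent rp 1 → ok
  r1: data parity 1, sent rp 1 → ok
  r2: data parity 0, sent rp 0 → ok
  r3: data parity 1, sent rp 0 → mismatch
Recompute each column's even parity and compare to cp:
  c0: data parity 0, sent cp 0 → ok
  c1: data parity 1, sent cp 0 → mismatch
  c2: data parity 0, sent cp 0 → ok
Exactly one row (r3) and one column (c1) fail → the flipped bit is at their intersection.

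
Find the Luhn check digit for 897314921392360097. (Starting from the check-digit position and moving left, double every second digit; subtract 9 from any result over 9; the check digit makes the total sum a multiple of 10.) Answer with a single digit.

8

Partial digits right→left: 7 9 0 0 6 3 2 9 3 1 2 9 4 1 3 7 9 8
Double every second digit counting from the check-digit position (so the 1st, 3rd, 5th, ... of the partial from the right).
  doubled (with −9 where >9): 5 0 3 4 6 4 8 6 9 → sum 45
  kept as-is: 9 0 3 9 1 9 1 7 8 → sum 47
Total = 45 + 47 = 92.
Check digit = (10 − (92 mod 10)) mod 10 = 8.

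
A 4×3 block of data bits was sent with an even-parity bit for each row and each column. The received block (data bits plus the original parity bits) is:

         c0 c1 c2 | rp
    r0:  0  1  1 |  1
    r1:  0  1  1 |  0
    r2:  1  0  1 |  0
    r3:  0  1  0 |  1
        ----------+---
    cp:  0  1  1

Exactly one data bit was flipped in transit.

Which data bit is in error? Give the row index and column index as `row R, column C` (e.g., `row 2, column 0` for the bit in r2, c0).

row 0, column 0

Recompute each row's even parity and compare to rp:
  r0: data parity 0, sent rp 1 → mismatch
  r1: data parity 0, sent rp 0 → ok
  r2: data parity 0, sent rp 0 → ok
  r3: data parity 1, sent rp 1 → ok
Recompute each column's even parity and compare to cp:
  c0: data parity 1, sent cp 0 → mismatch
  c1: data parity 1, sent cp 1 → ok
  c2: data parity 1, sent cp 1 → ok
Exactly one row (r0) and one column (c0) fail → the flipped bit is at their intersection.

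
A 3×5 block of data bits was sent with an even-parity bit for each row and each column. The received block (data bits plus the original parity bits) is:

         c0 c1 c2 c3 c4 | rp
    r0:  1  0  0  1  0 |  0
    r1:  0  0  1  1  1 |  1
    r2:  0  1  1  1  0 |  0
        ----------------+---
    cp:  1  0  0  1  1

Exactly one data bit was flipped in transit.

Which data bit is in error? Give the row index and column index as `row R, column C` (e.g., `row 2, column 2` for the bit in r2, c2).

row 2, column 1

Recompute each row's even parity and compare to rp:
  r0: data parity 0, sent rp 0 → ok
  r1: data parity 1, sent rp 1 → ok
  r2: data parity 1, sent rp 0 → mismatch
Recompute each column's even parity and compare to cp:
  c0: data parity 1, sent cp 1 → ok
  c1: data parity 1, sent cp 0 → mismatch
  c2: data parity 0, sent cp 0 → ok
  c3: data parity 1, sent cp 1 → ok
  c4: data parity 1, sent cp 1 → ok
Exactly one row (r2) and one column (c1) fail → the flipped bit is at their intersection.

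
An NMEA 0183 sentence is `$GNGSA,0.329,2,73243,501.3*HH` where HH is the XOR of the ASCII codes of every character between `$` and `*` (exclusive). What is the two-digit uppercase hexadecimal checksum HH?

50

XOR the ASCII codes of the payload characters:
  'G' = 0x47 → acc = 0x47
  'N' = 0x4E → acc = 0x09
  'G' = 0x47 → acc = 0x4E
  'S' = 0x53 → acc = 0x1D
  'A' = 0x41 → acc = 0x5C
  ',' = 0x2C → acc = 0x70
  '0' = 0x30 → acc = 0x40
  '.' = 0x2E → acc = 0x6E
  '3' = 0x33 → acc = 0x5D
  '2' = 0x32 → acc = 0x6F
  '9' = 0x39 → acc = 0x56
  ',' = 0x2C → acc = 0x7A
  '2' = 0x32 → acc = 0x48
  ',' = 0x2C → acc = 0x64
  '7' = 0x37 → acc = 0x53
  '3' = 0x33 → acc = 0x60
  '2' = 0x32 → acc = 0x52
  '4' = 0x34 → acc = 0x66
  '3' = 0x33 → acc = 0x55
  ',' = 0x2C → acc = 0x79
  '5' = 0x35 → acc = 0x4C
  '0' = 0x30 → acc = 0x7C
  '1' = 0x31 → acc = 0x4D
  '.' = 0x2E → acc = 0x63
  '3' = 0x33 → acc = 0x50
Checksum = 0x50.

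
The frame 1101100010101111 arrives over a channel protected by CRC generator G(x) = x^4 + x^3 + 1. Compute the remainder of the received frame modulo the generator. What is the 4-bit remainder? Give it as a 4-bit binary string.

0000

Modulo-2 division of 1101100010101111 by 11001:
  pos 0: 11011 XOR 11001 = 00010
  pos 3: 10000 XOR 11001 = 01001
  pos 4: 10011 XOR 11001 = 01010
  pos 5: 10100 XOR 11001 = 01101
  pos 6: 11011 XOR 11001 = 00010
  pos 9: 10011 XOR 11001 = 01010
  pos 10: 10101 XOR 11001 = 01100
  pos 11: 11001 XOR 11001 = 00000
Remainder = 0000 (zero — the frame passes the CRC check).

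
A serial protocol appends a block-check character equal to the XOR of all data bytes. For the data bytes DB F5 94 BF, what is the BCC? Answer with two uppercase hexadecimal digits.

05

XOR the bytes together:
  start with 0xDB
  0xDB ⊕ 0xF5 = 0x2E
  0x2E ⊕ 0x94 = 0xBA
  0xBA ⊕ 0xBF = 0x05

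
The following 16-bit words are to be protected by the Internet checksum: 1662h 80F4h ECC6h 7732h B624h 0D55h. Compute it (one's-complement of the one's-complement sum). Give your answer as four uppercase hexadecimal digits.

One's-complement addition (fold any carry out of bit 15 back into bit 0):
  0x1662 + 0x80F4 = 0x09756
  0x9756 + 0xECC6 = 0x1841C → wrap carry → 0x841D
  0x841D + 0x7732 = 0x0FB4F
  0xFB4F + 0xB624 = 0x1B173 → wrap carry → 0xB174
  0xB174 + 0x0D55 = 0x0BEC9
One's-complement sum = 0xBEC9.
Checksum = ~0xBEC9 & 0xFFFF = 0x4136.

4136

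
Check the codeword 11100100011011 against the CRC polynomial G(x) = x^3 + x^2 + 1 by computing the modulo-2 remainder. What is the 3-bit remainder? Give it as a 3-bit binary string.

001

Modulo-2 division of 11100100011011 by 1101:
  pos 0: 1110 XOR 1101 = 0011
  pos 2: 1101 XOR 1101 = 0000
  pos 9: 1101 XOR 1101 = 0000
Remainder = 001 (nonzero — an error is detected).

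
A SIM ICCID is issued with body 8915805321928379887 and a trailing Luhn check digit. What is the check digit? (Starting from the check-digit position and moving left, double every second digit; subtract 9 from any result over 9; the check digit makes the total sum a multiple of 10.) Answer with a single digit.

6

Partial digits right→left: 7 8 8 9 7 3 8 2 9 1 2 3 5 0 8 5 1 9 8
Double every second digit counting from the check-digit position (so the 1st, 3rd, 5th, ... of the partial from the right).
  doubled (with −9 where >9): 5 7 5 7 9 4 1 7 2 7 → sum 54
  kept as-is: 8 9 3 2 1 3 0 5 9 → sum 40
Total = 54 + 40 = 94.
Check digit = (10 − (94 mod 10)) mod 10 = 6.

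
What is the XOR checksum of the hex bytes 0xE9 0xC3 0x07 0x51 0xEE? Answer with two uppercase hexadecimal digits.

92

XOR the bytes together:
  start with 0xE9
  0xE9 ⊕ 0xC3 = 0x2A
  0x2A ⊕ 0x07 = 0x2D
  0x2D ⊕ 0x51 = 0x7C
  0x7C ⊕ 0xEE = 0x92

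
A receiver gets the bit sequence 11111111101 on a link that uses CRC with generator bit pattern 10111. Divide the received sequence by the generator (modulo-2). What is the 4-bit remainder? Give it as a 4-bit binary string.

Modulo-2 division of 11111111101 by 10111:
  pos 0: 11111 XOR 10111 = 01000
  pos 1: 10001 XOR 10111 = 00110
  pos 3: 11011 XOR 10111 = 01100
  pos 4: 11001 XOR 10111 = 01110
  pos 5: 11100 XOR 10111 = 01011
  pos 6: 10111 XOR 10111 = 00000
Remainder = 0000 (zero — the frame passes the CRC check).

0000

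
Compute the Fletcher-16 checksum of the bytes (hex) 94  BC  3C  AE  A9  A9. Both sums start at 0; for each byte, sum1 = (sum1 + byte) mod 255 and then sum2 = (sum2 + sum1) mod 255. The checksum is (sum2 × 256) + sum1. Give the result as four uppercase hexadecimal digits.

Running sums (mod 255):
  after byte 0 (94): sum1=148, sum2=148
  after byte 1 (BC): sum1=81, sum2=229
  after byte 2 (3C): sum1=141, sum2=115
  after byte 3 (AE): sum1=60, sum2=175
  after byte 4 (A9): sum1=229, sum2=149
  after byte 5 (A9): sum1=143, sum2=37
Checksum = sum2·256 + sum1 = 37·256 + 143 = 9615 = 0x258F.

258F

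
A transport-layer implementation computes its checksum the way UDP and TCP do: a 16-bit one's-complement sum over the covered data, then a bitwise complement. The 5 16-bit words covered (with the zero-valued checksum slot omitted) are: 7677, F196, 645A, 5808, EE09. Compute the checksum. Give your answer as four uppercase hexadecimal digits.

ED84

One's-complement addition (fold any carry out of bit 15 back into bit 0):
  0x7677 + 0xF196 = 0x1680D → wrap carry → 0x680E
  0x680E + 0x645A = 0x0CC68
  0xCC68 + 0x5808 = 0x12470 → wrap carry → 0x2471
  0x2471 + 0xEE09 = 0x1127A → wrap carry → 0x127B
One's-complement sum = 0x127B.
Checksum = ~0x127B & 0xFFFF = 0xED84.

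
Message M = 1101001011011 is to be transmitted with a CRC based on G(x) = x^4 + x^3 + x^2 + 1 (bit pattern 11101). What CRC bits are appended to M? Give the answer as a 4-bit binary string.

Append 4 zeros: 11010010110110000. Divide by 11101 (XOR where the leading bit is 1):
  pos 0: 11010 XOR 11101 = 00111
  pos 2: 11101 XOR 11101 = 00000
  pos 8: 11011 XOR 11101 = 00110
  pos 10: 11000 XOR 11101 = 00101
  pos 12: 10100 XOR 11101 = 01001
Remainder (last 4 bits) = 1001. This is the CRC / FCS.

1001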